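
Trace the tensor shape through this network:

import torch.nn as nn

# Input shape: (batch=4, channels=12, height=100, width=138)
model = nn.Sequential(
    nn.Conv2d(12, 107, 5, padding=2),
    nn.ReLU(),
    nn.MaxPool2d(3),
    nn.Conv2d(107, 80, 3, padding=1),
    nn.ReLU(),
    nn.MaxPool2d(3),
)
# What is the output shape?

Input shape: (4, 12, 100, 138)
  -> after first Conv2d: (4, 107, 100, 138)
  -> after first MaxPool2d: (4, 107, 33, 46)
  -> after second Conv2d: (4, 80, 33, 46)
Output shape: (4, 80, 11, 15)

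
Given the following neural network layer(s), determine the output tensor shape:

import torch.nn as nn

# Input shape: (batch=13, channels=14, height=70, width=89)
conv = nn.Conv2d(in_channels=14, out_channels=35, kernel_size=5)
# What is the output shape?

Input shape: (13, 14, 70, 89)
Output shape: (13, 35, 66, 85)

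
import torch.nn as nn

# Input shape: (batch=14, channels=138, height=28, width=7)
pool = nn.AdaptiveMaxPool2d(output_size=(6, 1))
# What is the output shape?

Input shape: (14, 138, 28, 7)
Output shape: (14, 138, 6, 1)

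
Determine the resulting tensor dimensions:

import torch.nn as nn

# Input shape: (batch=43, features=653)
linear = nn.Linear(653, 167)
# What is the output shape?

Input shape: (43, 653)
Output shape: (43, 167)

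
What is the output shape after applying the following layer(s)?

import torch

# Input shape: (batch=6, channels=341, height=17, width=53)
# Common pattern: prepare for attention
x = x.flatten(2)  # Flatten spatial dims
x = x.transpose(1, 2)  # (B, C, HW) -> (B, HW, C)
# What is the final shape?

Input shape: (6, 341, 17, 53)
  -> after flatten(2): (6, 341, 901)
Output shape: (6, 901, 341)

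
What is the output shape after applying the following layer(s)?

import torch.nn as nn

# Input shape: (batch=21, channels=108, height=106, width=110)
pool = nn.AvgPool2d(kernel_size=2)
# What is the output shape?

Input shape: (21, 108, 106, 110)
Output shape: (21, 108, 53, 55)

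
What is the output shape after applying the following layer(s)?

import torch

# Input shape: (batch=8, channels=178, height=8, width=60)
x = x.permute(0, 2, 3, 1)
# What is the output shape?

Input shape: (8, 178, 8, 60)
Output shape: (8, 8, 60, 178)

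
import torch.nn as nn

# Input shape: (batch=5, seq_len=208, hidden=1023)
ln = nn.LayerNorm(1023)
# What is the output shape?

Input shape: (5, 208, 1023)
Output shape: (5, 208, 1023)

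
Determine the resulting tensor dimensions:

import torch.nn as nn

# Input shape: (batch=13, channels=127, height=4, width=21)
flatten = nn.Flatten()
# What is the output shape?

Input shape: (13, 127, 4, 21)
Output shape: (13, 10668)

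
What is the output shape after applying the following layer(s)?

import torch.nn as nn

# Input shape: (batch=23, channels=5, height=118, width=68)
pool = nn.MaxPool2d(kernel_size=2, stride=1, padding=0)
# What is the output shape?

Input shape: (23, 5, 118, 68)
Output shape: (23, 5, 117, 67)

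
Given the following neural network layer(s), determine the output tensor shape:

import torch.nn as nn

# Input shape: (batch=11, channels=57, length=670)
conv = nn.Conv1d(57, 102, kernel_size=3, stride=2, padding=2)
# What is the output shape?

Input shape: (11, 57, 670)
Output shape: (11, 102, 336)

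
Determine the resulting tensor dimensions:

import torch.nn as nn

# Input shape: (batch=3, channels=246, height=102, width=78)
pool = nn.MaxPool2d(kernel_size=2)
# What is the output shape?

Input shape: (3, 246, 102, 78)
Output shape: (3, 246, 51, 39)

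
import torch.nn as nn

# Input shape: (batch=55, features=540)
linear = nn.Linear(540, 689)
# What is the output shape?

Input shape: (55, 540)
Output shape: (55, 689)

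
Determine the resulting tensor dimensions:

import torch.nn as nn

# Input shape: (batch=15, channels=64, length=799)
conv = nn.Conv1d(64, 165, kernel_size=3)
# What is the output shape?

Input shape: (15, 64, 799)
Output shape: (15, 165, 797)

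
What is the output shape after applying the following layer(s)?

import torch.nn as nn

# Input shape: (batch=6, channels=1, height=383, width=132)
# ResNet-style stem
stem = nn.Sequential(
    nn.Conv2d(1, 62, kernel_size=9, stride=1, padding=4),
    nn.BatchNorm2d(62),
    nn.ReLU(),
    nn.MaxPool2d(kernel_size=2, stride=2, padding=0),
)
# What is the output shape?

Input shape: (6, 1, 383, 132)
  -> after Conv2d 9x9 stride=1: (6, 62, 383, 132)
Output shape: (6, 62, 191, 66)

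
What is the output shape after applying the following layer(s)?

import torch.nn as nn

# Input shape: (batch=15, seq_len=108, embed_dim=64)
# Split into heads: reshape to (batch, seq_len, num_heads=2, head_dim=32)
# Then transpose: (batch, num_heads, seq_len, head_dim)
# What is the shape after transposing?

Input shape: (15, 108, 64)
  -> after reshape: (15, 108, 2, 32)
Output shape: (15, 2, 108, 32)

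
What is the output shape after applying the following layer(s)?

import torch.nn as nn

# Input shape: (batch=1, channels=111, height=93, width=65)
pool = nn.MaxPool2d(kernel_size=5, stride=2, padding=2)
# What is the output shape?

Input shape: (1, 111, 93, 65)
Output shape: (1, 111, 47, 33)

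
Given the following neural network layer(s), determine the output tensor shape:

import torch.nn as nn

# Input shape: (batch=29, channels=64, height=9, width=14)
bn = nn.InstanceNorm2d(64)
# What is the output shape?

Input shape: (29, 64, 9, 14)
Output shape: (29, 64, 9, 14)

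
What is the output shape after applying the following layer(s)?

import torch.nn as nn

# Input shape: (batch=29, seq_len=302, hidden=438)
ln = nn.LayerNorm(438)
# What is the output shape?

Input shape: (29, 302, 438)
Output shape: (29, 302, 438)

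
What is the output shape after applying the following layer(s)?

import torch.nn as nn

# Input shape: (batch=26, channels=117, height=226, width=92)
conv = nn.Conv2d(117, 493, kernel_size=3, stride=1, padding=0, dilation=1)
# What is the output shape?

Input shape: (26, 117, 226, 92)
Output shape: (26, 493, 224, 90)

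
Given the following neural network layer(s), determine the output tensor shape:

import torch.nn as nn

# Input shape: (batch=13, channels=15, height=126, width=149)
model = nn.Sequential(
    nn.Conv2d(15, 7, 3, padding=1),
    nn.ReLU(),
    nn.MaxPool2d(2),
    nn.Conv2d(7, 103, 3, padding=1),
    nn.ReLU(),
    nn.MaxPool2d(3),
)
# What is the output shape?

Input shape: (13, 15, 126, 149)
  -> after first Conv2d: (13, 7, 126, 149)
  -> after first MaxPool2d: (13, 7, 63, 74)
  -> after second Conv2d: (13, 103, 63, 74)
Output shape: (13, 103, 21, 24)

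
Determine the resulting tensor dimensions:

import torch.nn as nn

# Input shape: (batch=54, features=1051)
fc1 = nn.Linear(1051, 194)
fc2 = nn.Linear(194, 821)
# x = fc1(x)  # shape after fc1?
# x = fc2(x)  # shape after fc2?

Input shape: (54, 1051)
  -> after fc1: (54, 194)
Output shape: (54, 821)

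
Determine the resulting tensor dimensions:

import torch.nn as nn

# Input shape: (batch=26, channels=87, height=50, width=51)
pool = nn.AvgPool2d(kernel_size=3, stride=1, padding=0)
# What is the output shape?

Input shape: (26, 87, 50, 51)
Output shape: (26, 87, 48, 49)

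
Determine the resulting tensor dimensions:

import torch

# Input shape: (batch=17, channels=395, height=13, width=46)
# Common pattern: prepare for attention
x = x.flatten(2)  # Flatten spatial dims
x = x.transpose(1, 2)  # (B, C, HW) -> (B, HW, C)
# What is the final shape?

Input shape: (17, 395, 13, 46)
  -> after flatten(2): (17, 395, 598)
Output shape: (17, 598, 395)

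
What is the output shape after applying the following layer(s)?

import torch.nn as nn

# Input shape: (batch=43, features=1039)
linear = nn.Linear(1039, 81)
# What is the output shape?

Input shape: (43, 1039)
Output shape: (43, 81)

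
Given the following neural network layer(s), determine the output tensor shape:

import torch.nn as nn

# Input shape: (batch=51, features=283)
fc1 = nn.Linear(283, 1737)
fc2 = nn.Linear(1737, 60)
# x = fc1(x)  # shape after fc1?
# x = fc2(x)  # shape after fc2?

Input shape: (51, 283)
  -> after fc1: (51, 1737)
Output shape: (51, 60)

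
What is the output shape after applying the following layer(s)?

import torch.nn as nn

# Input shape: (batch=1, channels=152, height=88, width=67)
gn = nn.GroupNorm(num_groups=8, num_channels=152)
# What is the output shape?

Input shape: (1, 152, 88, 67)
Output shape: (1, 152, 88, 67)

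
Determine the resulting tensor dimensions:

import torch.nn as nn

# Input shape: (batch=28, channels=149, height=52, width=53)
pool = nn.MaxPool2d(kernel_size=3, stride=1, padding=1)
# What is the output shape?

Input shape: (28, 149, 52, 53)
Output shape: (28, 149, 52, 53)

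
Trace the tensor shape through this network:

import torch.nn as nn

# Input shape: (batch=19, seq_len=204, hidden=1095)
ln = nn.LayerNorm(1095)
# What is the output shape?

Input shape: (19, 204, 1095)
Output shape: (19, 204, 1095)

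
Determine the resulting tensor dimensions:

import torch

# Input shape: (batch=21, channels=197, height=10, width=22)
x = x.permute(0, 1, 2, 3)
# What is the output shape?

Input shape: (21, 197, 10, 22)
Output shape: (21, 197, 10, 22)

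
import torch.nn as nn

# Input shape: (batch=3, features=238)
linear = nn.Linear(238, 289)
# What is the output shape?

Input shape: (3, 238)
Output shape: (3, 289)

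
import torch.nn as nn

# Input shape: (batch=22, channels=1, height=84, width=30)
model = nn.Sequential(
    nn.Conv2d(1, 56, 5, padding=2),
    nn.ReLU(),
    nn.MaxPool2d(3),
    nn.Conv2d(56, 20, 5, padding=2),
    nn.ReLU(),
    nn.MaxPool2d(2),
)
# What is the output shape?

Input shape: (22, 1, 84, 30)
  -> after first Conv2d: (22, 56, 84, 30)
  -> after first MaxPool2d: (22, 56, 28, 10)
  -> after second Conv2d: (22, 20, 28, 10)
Output shape: (22, 20, 14, 5)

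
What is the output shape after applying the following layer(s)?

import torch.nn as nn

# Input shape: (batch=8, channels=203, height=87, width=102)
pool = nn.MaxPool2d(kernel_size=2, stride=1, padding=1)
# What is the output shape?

Input shape: (8, 203, 87, 102)
Output shape: (8, 203, 88, 103)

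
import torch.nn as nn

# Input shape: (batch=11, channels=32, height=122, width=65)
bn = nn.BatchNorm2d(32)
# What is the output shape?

Input shape: (11, 32, 122, 65)
Output shape: (11, 32, 122, 65)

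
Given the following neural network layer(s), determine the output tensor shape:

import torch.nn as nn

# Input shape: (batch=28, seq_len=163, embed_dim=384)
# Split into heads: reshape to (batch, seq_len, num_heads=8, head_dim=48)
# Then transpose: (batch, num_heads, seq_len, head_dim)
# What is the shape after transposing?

Input shape: (28, 163, 384)
  -> after reshape: (28, 163, 8, 48)
Output shape: (28, 8, 163, 48)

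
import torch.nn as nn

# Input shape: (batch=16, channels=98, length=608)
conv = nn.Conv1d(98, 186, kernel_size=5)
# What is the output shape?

Input shape: (16, 98, 608)
Output shape: (16, 186, 604)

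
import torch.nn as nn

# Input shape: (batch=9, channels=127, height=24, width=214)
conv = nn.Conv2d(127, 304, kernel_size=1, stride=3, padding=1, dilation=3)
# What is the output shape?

Input shape: (9, 127, 24, 214)
Output shape: (9, 304, 9, 72)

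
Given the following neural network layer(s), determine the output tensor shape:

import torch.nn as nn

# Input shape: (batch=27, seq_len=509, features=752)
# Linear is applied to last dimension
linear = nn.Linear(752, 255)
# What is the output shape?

Input shape: (27, 509, 752)
Output shape: (27, 509, 255)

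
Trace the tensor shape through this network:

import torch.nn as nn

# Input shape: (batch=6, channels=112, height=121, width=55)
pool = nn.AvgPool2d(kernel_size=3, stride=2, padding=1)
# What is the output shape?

Input shape: (6, 112, 121, 55)
Output shape: (6, 112, 61, 28)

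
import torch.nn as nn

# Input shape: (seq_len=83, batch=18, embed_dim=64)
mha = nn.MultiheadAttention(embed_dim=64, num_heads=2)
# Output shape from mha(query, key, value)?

Input shape: (83, 18, 64)
Output shape: (83, 18, 64)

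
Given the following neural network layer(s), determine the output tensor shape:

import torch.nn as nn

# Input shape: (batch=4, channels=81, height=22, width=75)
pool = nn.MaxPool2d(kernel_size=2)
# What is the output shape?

Input shape: (4, 81, 22, 75)
Output shape: (4, 81, 11, 37)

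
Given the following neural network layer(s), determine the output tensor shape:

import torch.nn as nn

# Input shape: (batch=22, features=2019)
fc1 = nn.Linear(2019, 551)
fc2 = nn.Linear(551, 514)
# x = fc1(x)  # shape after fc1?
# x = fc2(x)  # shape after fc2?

Input shape: (22, 2019)
  -> after fc1: (22, 551)
Output shape: (22, 514)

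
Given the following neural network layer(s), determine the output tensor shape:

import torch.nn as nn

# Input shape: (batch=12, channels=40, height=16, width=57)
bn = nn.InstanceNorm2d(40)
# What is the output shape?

Input shape: (12, 40, 16, 57)
Output shape: (12, 40, 16, 57)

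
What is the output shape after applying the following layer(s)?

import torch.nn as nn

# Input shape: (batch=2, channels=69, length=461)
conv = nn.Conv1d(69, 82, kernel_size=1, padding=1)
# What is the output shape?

Input shape: (2, 69, 461)
Output shape: (2, 82, 463)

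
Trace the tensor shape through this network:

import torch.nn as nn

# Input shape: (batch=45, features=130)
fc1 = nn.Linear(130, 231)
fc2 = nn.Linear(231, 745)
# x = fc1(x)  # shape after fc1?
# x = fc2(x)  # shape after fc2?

Input shape: (45, 130)
  -> after fc1: (45, 231)
Output shape: (45, 745)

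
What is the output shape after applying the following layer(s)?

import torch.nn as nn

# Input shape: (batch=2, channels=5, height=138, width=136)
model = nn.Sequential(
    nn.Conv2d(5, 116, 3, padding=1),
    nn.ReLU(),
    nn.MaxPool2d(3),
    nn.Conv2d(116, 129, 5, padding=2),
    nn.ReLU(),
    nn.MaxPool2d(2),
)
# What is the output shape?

Input shape: (2, 5, 138, 136)
  -> after first Conv2d: (2, 116, 138, 136)
  -> after first MaxPool2d: (2, 116, 46, 45)
  -> after second Conv2d: (2, 129, 46, 45)
Output shape: (2, 129, 23, 22)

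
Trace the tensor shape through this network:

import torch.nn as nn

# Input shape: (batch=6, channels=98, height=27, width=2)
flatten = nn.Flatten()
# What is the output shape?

Input shape: (6, 98, 27, 2)
Output shape: (6, 5292)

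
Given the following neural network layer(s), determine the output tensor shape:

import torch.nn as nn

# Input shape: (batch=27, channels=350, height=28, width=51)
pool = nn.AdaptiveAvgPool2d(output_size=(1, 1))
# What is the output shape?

Input shape: (27, 350, 28, 51)
Output shape: (27, 350, 1, 1)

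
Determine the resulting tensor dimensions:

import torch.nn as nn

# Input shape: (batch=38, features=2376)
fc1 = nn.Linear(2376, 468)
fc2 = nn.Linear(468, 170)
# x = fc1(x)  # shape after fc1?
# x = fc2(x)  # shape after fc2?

Input shape: (38, 2376)
  -> after fc1: (38, 468)
Output shape: (38, 170)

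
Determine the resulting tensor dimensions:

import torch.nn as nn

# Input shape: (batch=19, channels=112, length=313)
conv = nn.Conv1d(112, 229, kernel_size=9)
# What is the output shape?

Input shape: (19, 112, 313)
Output shape: (19, 229, 305)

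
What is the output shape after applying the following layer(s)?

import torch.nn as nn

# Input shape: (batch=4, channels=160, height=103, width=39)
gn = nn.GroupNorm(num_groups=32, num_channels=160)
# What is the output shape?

Input shape: (4, 160, 103, 39)
Output shape: (4, 160, 103, 39)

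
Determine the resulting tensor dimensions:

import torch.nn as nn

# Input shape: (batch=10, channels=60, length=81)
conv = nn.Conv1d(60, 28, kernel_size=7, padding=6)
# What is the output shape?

Input shape: (10, 60, 81)
Output shape: (10, 28, 87)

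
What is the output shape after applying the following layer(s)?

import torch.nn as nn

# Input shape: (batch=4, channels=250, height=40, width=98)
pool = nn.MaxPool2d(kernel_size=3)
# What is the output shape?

Input shape: (4, 250, 40, 98)
Output shape: (4, 250, 13, 32)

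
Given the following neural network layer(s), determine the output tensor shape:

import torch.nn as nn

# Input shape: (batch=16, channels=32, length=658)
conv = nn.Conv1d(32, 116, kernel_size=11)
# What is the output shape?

Input shape: (16, 32, 658)
Output shape: (16, 116, 648)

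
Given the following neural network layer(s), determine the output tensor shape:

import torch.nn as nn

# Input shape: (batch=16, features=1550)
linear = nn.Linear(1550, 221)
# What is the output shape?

Input shape: (16, 1550)
Output shape: (16, 221)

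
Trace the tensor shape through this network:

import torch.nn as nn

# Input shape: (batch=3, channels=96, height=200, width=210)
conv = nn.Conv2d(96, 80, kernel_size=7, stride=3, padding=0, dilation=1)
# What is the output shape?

Input shape: (3, 96, 200, 210)
Output shape: (3, 80, 65, 68)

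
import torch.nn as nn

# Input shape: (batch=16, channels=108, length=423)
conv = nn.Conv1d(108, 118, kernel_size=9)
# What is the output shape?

Input shape: (16, 108, 423)
Output shape: (16, 118, 415)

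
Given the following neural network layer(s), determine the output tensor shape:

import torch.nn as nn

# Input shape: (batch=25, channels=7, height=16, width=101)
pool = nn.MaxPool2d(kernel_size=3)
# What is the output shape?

Input shape: (25, 7, 16, 101)
Output shape: (25, 7, 5, 33)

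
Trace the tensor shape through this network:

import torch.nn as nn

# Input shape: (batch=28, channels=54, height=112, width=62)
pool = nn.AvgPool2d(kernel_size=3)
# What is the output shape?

Input shape: (28, 54, 112, 62)
Output shape: (28, 54, 37, 20)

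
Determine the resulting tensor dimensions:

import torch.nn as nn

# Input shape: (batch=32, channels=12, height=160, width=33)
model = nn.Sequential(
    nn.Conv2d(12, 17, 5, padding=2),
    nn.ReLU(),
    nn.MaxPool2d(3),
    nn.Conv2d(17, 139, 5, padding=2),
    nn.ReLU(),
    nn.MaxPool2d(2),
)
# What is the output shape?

Input shape: (32, 12, 160, 33)
  -> after first Conv2d: (32, 17, 160, 33)
  -> after first MaxPool2d: (32, 17, 53, 11)
  -> after second Conv2d: (32, 139, 53, 11)
Output shape: (32, 139, 26, 5)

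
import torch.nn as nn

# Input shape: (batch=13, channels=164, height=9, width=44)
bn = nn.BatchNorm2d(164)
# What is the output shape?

Input shape: (13, 164, 9, 44)
Output shape: (13, 164, 9, 44)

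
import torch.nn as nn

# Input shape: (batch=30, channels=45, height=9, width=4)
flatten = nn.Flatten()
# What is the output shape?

Input shape: (30, 45, 9, 4)
Output shape: (30, 1620)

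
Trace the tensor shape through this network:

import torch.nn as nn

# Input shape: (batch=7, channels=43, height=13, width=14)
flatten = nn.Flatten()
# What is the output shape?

Input shape: (7, 43, 13, 14)
Output shape: (7, 7826)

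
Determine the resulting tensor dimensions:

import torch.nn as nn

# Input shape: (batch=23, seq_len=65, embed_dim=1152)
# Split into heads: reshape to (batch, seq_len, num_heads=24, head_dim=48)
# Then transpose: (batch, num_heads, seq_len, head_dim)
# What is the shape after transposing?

Input shape: (23, 65, 1152)
  -> after reshape: (23, 65, 24, 48)
Output shape: (23, 24, 65, 48)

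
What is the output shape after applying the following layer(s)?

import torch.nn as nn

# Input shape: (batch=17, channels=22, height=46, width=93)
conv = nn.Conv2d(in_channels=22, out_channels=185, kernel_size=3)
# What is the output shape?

Input shape: (17, 22, 46, 93)
Output shape: (17, 185, 44, 91)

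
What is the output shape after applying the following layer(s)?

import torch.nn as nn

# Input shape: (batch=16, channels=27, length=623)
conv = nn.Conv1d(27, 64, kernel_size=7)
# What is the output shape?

Input shape: (16, 27, 623)
Output shape: (16, 64, 617)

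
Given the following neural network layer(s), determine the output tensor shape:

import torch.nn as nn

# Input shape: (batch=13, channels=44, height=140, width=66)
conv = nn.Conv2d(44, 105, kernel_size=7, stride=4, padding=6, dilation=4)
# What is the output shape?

Input shape: (13, 44, 140, 66)
Output shape: (13, 105, 32, 14)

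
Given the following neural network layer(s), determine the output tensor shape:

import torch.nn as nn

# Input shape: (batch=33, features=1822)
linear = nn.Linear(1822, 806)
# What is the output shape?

Input shape: (33, 1822)
Output shape: (33, 806)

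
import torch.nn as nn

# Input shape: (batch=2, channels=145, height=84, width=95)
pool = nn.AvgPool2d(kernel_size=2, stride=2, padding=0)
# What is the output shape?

Input shape: (2, 145, 84, 95)
Output shape: (2, 145, 42, 47)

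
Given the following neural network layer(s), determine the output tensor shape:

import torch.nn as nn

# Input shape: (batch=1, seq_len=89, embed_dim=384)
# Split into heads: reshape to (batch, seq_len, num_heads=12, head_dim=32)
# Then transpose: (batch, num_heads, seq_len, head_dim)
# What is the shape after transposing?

Input shape: (1, 89, 384)
  -> after reshape: (1, 89, 12, 32)
Output shape: (1, 12, 89, 32)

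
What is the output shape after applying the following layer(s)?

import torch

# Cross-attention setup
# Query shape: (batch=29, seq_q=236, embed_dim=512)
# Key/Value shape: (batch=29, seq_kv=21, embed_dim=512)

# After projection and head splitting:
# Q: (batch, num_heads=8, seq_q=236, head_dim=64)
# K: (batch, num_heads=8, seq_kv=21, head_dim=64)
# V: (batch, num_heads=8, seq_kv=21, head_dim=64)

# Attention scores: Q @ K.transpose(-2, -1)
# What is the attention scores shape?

Input shape: (29, 236, 512)
Output shape: (29, 8, 236, 21)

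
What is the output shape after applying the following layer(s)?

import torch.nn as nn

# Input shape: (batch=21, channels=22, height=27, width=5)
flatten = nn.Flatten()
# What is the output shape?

Input shape: (21, 22, 27, 5)
Output shape: (21, 2970)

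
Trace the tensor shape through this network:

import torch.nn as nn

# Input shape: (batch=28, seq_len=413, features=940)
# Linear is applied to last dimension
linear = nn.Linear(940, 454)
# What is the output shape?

Input shape: (28, 413, 940)
Output shape: (28, 413, 454)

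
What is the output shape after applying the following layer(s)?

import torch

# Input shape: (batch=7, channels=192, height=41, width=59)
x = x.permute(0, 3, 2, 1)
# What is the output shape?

Input shape: (7, 192, 41, 59)
Output shape: (7, 59, 41, 192)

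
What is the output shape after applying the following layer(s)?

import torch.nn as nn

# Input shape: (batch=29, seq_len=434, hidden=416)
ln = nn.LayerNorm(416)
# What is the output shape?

Input shape: (29, 434, 416)
Output shape: (29, 434, 416)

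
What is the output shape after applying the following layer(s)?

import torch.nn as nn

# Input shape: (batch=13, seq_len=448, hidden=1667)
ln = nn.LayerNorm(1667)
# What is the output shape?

Input shape: (13, 448, 1667)
Output shape: (13, 448, 1667)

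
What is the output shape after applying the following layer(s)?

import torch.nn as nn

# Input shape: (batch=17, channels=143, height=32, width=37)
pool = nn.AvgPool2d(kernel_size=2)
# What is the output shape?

Input shape: (17, 143, 32, 37)
Output shape: (17, 143, 16, 18)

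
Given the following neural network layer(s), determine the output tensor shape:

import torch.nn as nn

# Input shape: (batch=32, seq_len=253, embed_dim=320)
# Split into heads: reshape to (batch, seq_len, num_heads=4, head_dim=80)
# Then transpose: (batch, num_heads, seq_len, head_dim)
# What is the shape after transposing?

Input shape: (32, 253, 320)
  -> after reshape: (32, 253, 4, 80)
Output shape: (32, 4, 253, 80)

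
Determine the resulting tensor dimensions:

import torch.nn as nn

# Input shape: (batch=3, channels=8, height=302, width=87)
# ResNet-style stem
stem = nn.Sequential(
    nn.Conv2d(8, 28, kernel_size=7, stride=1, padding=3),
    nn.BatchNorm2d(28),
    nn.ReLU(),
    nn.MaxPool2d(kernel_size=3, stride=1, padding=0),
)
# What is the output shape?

Input shape: (3, 8, 302, 87)
  -> after Conv2d 7x7 stride=1: (3, 28, 302, 87)
Output shape: (3, 28, 300, 85)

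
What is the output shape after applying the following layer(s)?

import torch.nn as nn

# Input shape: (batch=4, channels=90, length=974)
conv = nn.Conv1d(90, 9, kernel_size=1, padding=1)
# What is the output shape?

Input shape: (4, 90, 974)
Output shape: (4, 9, 976)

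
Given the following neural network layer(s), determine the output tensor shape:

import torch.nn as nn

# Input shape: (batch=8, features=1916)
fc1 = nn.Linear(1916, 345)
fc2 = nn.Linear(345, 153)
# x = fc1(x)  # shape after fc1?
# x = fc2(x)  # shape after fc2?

Input shape: (8, 1916)
  -> after fc1: (8, 345)
Output shape: (8, 153)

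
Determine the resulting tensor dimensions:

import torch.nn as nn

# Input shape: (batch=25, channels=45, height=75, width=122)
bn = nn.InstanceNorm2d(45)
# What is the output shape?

Input shape: (25, 45, 75, 122)
Output shape: (25, 45, 75, 122)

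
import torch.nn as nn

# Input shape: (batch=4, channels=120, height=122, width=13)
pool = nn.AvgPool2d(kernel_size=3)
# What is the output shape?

Input shape: (4, 120, 122, 13)
Output shape: (4, 120, 40, 4)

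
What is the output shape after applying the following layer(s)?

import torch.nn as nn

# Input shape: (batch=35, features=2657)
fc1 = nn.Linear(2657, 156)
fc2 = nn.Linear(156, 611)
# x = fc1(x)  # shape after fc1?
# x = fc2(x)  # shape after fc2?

Input shape: (35, 2657)
  -> after fc1: (35, 156)
Output shape: (35, 611)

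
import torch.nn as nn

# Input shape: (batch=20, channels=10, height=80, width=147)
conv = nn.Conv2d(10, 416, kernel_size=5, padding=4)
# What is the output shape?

Input shape: (20, 10, 80, 147)
Output shape: (20, 416, 84, 151)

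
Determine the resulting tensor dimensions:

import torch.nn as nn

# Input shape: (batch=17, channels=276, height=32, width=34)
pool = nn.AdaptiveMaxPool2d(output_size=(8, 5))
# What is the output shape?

Input shape: (17, 276, 32, 34)
Output shape: (17, 276, 8, 5)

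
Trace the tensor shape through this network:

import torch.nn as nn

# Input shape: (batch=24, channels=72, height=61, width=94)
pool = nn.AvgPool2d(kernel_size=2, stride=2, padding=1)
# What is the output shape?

Input shape: (24, 72, 61, 94)
Output shape: (24, 72, 31, 48)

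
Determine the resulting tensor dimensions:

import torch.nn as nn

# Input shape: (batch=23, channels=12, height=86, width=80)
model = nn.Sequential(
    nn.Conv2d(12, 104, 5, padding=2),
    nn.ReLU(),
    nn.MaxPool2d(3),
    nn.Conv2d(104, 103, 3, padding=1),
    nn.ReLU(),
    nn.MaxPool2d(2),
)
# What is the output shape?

Input shape: (23, 12, 86, 80)
  -> after first Conv2d: (23, 104, 86, 80)
  -> after first MaxPool2d: (23, 104, 28, 26)
  -> after second Conv2d: (23, 103, 28, 26)
Output shape: (23, 103, 14, 13)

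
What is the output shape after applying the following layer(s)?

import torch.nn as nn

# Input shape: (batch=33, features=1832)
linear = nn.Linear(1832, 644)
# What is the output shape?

Input shape: (33, 1832)
Output shape: (33, 644)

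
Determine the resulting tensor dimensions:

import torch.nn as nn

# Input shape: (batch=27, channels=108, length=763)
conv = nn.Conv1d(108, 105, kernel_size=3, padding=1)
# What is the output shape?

Input shape: (27, 108, 763)
Output shape: (27, 105, 763)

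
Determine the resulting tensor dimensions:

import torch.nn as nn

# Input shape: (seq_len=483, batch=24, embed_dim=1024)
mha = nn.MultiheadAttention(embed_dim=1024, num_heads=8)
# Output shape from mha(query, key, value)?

Input shape: (483, 24, 1024)
Output shape: (483, 24, 1024)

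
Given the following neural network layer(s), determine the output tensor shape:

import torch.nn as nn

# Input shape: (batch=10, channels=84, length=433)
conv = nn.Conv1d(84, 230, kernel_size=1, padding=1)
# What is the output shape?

Input shape: (10, 84, 433)
Output shape: (10, 230, 435)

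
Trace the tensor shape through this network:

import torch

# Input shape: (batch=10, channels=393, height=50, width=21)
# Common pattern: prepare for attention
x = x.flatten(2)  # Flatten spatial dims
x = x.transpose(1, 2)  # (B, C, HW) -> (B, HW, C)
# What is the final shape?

Input shape: (10, 393, 50, 21)
  -> after flatten(2): (10, 393, 1050)
Output shape: (10, 1050, 393)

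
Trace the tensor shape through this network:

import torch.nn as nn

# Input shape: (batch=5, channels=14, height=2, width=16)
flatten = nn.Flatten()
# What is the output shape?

Input shape: (5, 14, 2, 16)
Output shape: (5, 448)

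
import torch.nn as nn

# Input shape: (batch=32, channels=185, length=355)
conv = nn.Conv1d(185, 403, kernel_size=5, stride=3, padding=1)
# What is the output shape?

Input shape: (32, 185, 355)
Output shape: (32, 403, 118)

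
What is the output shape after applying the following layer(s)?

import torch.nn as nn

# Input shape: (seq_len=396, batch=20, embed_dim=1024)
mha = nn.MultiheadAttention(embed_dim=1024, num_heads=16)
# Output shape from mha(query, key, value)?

Input shape: (396, 20, 1024)
Output shape: (396, 20, 1024)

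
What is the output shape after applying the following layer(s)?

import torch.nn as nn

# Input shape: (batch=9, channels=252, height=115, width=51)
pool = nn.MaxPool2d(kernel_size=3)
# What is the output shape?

Input shape: (9, 252, 115, 51)
Output shape: (9, 252, 38, 17)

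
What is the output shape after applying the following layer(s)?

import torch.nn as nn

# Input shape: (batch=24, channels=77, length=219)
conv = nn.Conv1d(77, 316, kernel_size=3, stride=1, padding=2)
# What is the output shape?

Input shape: (24, 77, 219)
Output shape: (24, 316, 221)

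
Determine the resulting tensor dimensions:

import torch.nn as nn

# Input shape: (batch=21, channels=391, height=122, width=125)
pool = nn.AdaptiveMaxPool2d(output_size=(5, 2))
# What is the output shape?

Input shape: (21, 391, 122, 125)
Output shape: (21, 391, 5, 2)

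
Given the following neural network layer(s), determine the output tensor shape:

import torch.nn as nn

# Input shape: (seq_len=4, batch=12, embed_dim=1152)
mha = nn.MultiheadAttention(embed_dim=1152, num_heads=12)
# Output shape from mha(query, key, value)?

Input shape: (4, 12, 1152)
Output shape: (4, 12, 1152)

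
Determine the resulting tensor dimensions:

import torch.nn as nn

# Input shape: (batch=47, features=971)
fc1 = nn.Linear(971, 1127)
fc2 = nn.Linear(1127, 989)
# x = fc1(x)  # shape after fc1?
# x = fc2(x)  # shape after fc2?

Input shape: (47, 971)
  -> after fc1: (47, 1127)
Output shape: (47, 989)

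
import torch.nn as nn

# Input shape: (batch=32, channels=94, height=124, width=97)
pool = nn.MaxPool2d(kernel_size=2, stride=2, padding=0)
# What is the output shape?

Input shape: (32, 94, 124, 97)
Output shape: (32, 94, 62, 48)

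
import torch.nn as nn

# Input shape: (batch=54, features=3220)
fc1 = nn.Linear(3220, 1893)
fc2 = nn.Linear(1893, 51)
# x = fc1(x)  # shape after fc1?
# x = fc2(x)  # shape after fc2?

Input shape: (54, 3220)
  -> after fc1: (54, 1893)
Output shape: (54, 51)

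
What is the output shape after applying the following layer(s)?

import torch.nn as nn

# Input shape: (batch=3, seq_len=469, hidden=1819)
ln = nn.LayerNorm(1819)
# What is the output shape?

Input shape: (3, 469, 1819)
Output shape: (3, 469, 1819)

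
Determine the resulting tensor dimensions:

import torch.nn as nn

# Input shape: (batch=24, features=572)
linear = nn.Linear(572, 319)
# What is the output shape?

Input shape: (24, 572)
Output shape: (24, 319)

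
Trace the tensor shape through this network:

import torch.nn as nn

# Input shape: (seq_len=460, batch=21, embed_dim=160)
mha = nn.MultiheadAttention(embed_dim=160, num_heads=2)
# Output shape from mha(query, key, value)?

Input shape: (460, 21, 160)
Output shape: (460, 21, 160)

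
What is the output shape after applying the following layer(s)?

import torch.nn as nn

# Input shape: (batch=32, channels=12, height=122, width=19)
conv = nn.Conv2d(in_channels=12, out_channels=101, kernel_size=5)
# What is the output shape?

Input shape: (32, 12, 122, 19)
Output shape: (32, 101, 118, 15)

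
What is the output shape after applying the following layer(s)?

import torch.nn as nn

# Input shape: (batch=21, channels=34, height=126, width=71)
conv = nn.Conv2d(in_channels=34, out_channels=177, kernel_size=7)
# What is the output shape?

Input shape: (21, 34, 126, 71)
Output shape: (21, 177, 120, 65)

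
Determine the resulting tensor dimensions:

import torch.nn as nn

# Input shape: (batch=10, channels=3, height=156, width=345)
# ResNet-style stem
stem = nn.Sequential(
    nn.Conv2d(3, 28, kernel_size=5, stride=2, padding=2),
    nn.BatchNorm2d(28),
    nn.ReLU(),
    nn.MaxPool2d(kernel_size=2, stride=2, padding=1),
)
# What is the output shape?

Input shape: (10, 3, 156, 345)
  -> after Conv2d 5x5 stride=2: (10, 28, 78, 173)
Output shape: (10, 28, 40, 87)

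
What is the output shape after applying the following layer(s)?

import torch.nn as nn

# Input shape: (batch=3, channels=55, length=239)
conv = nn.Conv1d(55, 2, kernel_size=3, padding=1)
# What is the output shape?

Input shape: (3, 55, 239)
Output shape: (3, 2, 239)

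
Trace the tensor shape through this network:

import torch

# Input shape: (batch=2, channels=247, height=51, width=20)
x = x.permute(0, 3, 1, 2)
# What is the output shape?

Input shape: (2, 247, 51, 20)
Output shape: (2, 20, 247, 51)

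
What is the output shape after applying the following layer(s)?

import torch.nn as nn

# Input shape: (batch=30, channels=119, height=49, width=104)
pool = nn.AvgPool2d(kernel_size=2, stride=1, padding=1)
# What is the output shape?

Input shape: (30, 119, 49, 104)
Output shape: (30, 119, 50, 105)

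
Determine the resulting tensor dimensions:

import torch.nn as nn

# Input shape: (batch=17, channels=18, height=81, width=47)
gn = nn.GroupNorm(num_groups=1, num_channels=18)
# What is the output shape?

Input shape: (17, 18, 81, 47)
Output shape: (17, 18, 81, 47)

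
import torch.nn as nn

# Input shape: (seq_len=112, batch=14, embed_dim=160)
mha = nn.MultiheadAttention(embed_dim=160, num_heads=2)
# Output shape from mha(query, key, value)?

Input shape: (112, 14, 160)
Output shape: (112, 14, 160)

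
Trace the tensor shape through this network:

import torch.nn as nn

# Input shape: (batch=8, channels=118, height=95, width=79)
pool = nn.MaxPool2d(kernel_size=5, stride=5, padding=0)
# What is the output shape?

Input shape: (8, 118, 95, 79)
Output shape: (8, 118, 19, 15)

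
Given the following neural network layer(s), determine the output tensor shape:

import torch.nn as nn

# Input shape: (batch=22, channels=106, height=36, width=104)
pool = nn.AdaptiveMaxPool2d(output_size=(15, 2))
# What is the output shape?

Input shape: (22, 106, 36, 104)
Output shape: (22, 106, 15, 2)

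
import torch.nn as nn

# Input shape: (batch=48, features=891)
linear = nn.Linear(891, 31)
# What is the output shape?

Input shape: (48, 891)
Output shape: (48, 31)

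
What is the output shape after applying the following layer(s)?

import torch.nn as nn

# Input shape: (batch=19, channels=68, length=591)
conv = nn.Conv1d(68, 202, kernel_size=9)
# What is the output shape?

Input shape: (19, 68, 591)
Output shape: (19, 202, 583)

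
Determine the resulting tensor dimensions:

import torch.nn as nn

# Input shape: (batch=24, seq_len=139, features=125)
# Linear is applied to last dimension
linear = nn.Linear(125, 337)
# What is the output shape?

Input shape: (24, 139, 125)
Output shape: (24, 139, 337)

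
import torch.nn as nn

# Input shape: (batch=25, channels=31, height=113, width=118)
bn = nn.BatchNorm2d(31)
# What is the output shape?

Input shape: (25, 31, 113, 118)
Output shape: (25, 31, 113, 118)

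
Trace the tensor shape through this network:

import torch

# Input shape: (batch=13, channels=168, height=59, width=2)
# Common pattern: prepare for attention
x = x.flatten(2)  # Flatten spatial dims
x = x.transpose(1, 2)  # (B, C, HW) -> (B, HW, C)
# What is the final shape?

Input shape: (13, 168, 59, 2)
  -> after flatten(2): (13, 168, 118)
Output shape: (13, 118, 168)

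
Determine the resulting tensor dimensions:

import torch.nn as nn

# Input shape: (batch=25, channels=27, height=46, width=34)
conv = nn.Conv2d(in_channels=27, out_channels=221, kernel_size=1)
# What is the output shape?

Input shape: (25, 27, 46, 34)
Output shape: (25, 221, 46, 34)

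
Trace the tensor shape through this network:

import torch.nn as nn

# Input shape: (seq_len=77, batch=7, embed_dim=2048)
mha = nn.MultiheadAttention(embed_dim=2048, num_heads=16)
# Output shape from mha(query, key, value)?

Input shape: (77, 7, 2048)
Output shape: (77, 7, 2048)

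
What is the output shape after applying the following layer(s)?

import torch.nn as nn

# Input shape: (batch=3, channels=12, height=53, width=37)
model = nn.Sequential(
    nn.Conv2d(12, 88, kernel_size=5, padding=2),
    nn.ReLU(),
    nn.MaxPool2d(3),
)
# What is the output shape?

Input shape: (3, 12, 53, 37)
  -> after Conv2d: (3, 88, 53, 37)
  -> after ReLU: (3, 88, 53, 37)
Output shape: (3, 88, 17, 12)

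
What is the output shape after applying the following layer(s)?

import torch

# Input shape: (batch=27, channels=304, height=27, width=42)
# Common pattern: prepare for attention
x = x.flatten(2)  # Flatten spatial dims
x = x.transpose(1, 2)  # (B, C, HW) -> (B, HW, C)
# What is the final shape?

Input shape: (27, 304, 27, 42)
  -> after flatten(2): (27, 304, 1134)
Output shape: (27, 1134, 304)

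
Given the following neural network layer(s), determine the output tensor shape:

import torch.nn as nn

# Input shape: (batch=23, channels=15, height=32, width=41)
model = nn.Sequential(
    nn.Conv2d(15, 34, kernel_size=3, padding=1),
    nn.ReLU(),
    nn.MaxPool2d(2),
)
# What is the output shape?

Input shape: (23, 15, 32, 41)
  -> after Conv2d: (23, 34, 32, 41)
  -> after ReLU: (23, 34, 32, 41)
Output shape: (23, 34, 16, 20)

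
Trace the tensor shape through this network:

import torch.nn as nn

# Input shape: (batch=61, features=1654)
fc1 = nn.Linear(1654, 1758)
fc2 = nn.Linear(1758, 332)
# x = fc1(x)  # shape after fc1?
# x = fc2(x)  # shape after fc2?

Input shape: (61, 1654)
  -> after fc1: (61, 1758)
Output shape: (61, 332)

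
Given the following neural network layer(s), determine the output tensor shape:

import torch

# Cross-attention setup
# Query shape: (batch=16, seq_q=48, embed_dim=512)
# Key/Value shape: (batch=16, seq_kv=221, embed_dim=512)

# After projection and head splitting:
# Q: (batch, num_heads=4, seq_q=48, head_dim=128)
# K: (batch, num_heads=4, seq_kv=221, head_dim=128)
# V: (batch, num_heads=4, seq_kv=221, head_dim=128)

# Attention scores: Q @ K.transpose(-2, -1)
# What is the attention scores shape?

Input shape: (16, 48, 512)
Output shape: (16, 4, 48, 221)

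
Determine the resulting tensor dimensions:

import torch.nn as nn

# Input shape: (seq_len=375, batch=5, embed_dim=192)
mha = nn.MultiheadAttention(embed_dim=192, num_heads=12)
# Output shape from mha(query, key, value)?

Input shape: (375, 5, 192)
Output shape: (375, 5, 192)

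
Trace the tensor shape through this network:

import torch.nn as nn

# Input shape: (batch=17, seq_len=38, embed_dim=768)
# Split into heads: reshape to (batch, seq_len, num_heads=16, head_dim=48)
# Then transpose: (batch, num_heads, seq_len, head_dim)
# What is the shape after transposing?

Input shape: (17, 38, 768)
  -> after reshape: (17, 38, 16, 48)
Output shape: (17, 16, 38, 48)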